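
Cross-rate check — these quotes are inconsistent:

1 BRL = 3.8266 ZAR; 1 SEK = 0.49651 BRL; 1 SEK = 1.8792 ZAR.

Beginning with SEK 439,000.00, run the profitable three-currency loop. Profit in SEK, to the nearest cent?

Profit: SEK 4,846.28

Profitable loop is SEK → BRL → ZAR → SEK:
SEK 439,000.00 × 0.49651 = BRL 217,967.89
BRL 217,967.89 × 3.8266 = ZAR 834,075.93
ZAR 834,075.93 ÷ 1.8792 = SEK 443,846.28
Profit = SEK 443,846.28 − SEK 439,000.00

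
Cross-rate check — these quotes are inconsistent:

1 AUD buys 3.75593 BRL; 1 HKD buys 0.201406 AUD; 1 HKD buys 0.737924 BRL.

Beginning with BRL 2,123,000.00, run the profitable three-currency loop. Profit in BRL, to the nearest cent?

Profit: BRL 53,347.56

Profitable loop is BRL → HKD → AUD → BRL:
BRL 2,123,000.00 ÷ 0.737924 = HKD 2,876,990.04
HKD 2,876,990.04 × 0.201406 = AUD 579,443.06
AUD 579,443.06 × 3.75593 = BRL 2,176,347.56
Profit = BRL 2,176,347.56 − BRL 2,123,000.00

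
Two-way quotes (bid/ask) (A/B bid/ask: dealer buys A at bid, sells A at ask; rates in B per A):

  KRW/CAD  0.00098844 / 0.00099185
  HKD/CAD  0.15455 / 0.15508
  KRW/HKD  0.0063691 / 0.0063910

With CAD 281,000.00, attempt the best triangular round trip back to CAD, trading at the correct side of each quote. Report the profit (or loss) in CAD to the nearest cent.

Net result: CAD -758.78 (no profitable arbitrage after spreads)

Best loop CAD → HKD → KRW → CAD:
CAD 281,000.00 ÷ 0.15508 (buy HKD at ask) = HKD 1,811,968.02
HKD 1,811,968.02 ÷ 0.0063910 (buy KRW at ask) = KRW 283,518,701
KRW 283,518,701 × 0.00098844 (sell KRW at bid) = CAD 280,241.22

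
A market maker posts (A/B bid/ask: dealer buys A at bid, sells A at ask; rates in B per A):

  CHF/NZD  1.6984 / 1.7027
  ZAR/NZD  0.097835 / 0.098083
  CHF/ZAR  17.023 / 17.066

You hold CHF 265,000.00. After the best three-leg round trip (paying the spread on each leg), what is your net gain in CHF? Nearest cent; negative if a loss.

Best loop CHF → NZD → ZAR → CHF:
CHF 265,000.00 × 1.6984 (sell CHF at bid) = NZD 450,076.00
NZD 450,076.00 ÷ 0.098083 (buy ZAR at ask) = ZAR 4,588,725.88
ZAR 4,588,725.88 ÷ 17.066 (buy CHF at ask) = CHF 268,881.16

Net profit: CHF 3,881.16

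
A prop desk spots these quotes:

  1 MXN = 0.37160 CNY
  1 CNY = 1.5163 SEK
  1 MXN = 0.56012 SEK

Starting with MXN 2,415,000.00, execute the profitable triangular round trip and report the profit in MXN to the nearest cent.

Profitable loop is MXN → CNY → SEK → MXN:
MXN 2,415,000.00 × 0.37160 = CNY 897,414.00
CNY 897,414.00 × 1.5163 = SEK 1,360,748.85
SEK 1,360,748.85 ÷ 0.56012 = MXN 2,429,388.07
Profit = MXN 2,429,388.07 − MXN 2,415,000.00

Profit: MXN 14,388.07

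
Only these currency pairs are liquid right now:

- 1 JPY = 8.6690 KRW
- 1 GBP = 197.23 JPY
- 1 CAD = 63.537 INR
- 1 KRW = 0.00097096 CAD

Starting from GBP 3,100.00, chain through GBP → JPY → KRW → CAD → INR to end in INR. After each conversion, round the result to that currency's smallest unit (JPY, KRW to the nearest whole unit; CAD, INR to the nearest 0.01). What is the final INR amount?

INR 326,988.09

GBP 3,100.00 × 197.23 = JPY 611,413
JPY 611,413 × 8.6690 = KRW 5,300,339
KRW 5,300,339 × 0.00097096 = CAD 5,146.42
CAD 5,146.42 × 63.537 = INR 326,988.09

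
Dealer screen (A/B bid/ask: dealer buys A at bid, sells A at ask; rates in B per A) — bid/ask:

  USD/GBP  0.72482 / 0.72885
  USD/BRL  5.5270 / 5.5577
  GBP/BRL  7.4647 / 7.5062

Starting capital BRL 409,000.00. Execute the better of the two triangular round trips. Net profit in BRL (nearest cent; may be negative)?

Net profit: BRL 4,194.45

Best loop BRL → GBP → USD → BRL:
BRL 409,000.00 ÷ 7.5062 (buy GBP at ask) = GBP 54,488.29
GBP 54,488.29 ÷ 0.72885 (buy USD at ask) = USD 74,759.26
USD 74,759.26 × 5.5270 (sell USD at bid) = BRL 413,194.45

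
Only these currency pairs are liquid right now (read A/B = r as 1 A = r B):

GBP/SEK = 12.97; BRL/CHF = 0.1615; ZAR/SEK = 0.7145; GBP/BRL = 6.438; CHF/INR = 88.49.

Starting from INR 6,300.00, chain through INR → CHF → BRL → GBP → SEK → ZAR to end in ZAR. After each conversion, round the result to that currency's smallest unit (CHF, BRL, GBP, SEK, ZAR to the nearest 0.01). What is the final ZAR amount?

ZAR 1,242.91

INR 6,300.00 ÷ 88.49 = CHF 71.19
CHF 71.19 ÷ 0.1615 = BRL 440.80
BRL 440.80 ÷ 6.438 = GBP 68.47
GBP 68.47 × 12.97 = SEK 888.06
SEK 888.06 ÷ 0.7145 = ZAR 1,242.91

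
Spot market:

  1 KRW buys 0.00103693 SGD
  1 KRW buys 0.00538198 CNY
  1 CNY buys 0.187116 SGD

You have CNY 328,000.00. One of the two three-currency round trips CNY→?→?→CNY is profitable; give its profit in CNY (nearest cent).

Profit: CNY 9,730.50

Profitable loop is CNY → KRW → SGD → CNY:
CNY 328,000.00 ÷ 0.00538198 = KRW 60,944,114
KRW 60,944,114 × 0.00103693 = SGD 63,194.78
SGD 63,194.78 ÷ 0.187116 = CNY 337,730.50
Profit = CNY 337,730.50 − CNY 328,000.00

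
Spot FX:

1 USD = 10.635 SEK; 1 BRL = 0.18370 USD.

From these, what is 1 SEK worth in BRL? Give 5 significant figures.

SEK/BRL = 0.51186

1 SEK ÷ 10.635 = 0.0940291 USD
0.0940291 USD ÷ 0.18370 = 0.511863 BRL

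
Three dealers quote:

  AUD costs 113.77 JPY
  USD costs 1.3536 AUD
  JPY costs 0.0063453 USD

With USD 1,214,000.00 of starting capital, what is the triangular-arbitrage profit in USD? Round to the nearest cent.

Profit: USD 28,362.75

Profitable loop is USD → JPY → AUD → USD:
USD 1,214,000.00 ÷ 0.0063453 = JPY 191,322,711
JPY 191,322,711 ÷ 113.77 = AUD 1,681,662.22
AUD 1,681,662.22 ÷ 1.3536 = USD 1,242,362.75
Profit = USD 1,242,362.75 − USD 1,214,000.00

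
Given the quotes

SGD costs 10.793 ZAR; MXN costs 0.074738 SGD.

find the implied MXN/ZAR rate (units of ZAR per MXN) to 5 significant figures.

MXN/ZAR = 0.80665

1 MXN × 0.074738 = 0.074738 SGD
0.074738 SGD × 10.793 = 0.806647 ZAR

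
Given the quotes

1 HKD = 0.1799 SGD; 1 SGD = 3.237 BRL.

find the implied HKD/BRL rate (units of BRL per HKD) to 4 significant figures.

1 HKD × 0.1799 = 0.1799 SGD
0.1799 SGD × 3.237 = 0.582336 BRL

HKD/BRL = 0.5823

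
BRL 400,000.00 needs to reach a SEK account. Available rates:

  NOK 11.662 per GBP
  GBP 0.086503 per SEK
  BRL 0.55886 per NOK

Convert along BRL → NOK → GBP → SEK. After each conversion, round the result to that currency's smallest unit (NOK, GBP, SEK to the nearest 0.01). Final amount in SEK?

SEK 709,500.60

BRL 400,000.00 ÷ 0.55886 = NOK 715,742.76
NOK 715,742.76 ÷ 11.662 = GBP 61,373.93
GBP 61,373.93 ÷ 0.086503 = SEK 709,500.60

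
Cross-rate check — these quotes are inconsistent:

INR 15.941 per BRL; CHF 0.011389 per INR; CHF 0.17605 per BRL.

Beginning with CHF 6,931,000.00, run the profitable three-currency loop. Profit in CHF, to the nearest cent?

Profit: CHF 216,612.90

Profitable loop is CHF → BRL → INR → CHF:
CHF 6,931,000.00 ÷ 0.17605 = BRL 39,369,497.30
BRL 39,369,497.30 × 15.941 = INR 627,589,156.49
INR 627,589,156.49 × 0.011389 = CHF 7,147,612.90
Profit = CHF 7,147,612.90 − CHF 6,931,000.00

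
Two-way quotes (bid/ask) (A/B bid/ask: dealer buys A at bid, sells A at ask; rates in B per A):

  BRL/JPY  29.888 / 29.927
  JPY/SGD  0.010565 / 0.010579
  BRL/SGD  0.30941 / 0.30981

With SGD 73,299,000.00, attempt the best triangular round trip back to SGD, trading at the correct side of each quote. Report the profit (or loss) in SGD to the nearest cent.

Net profit: SGD 1,409,320.61

Best loop SGD → BRL → JPY → SGD:
SGD 73,299,000.00 ÷ 0.30981 (buy BRL at ask) = BRL 236,593,395.95
BRL 236,593,395.95 × 29.888 (sell BRL at bid) = JPY 7,071,303,418
JPY 7,071,303,418 × 0.010565 (sell JPY at bid) = SGD 74,708,320.61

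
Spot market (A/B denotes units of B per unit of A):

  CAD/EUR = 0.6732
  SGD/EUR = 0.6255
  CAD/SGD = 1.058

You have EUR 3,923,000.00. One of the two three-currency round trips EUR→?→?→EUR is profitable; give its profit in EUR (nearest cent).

Profitable loop is EUR → SGD → CAD → EUR:
EUR 3,923,000.00 ÷ 0.6255 = SGD 6,271,782.57
SGD 6,271,782.57 ÷ 1.058 = CAD 5,927,960.84
CAD 5,927,960.84 × 0.6732 = EUR 3,990,703.24
Profit = EUR 3,990,703.24 − EUR 3,923,000.00

Profit: EUR 67,703.24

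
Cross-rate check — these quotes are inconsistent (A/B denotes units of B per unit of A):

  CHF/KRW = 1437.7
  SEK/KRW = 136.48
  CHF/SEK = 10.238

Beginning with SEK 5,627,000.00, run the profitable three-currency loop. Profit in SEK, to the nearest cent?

Profitable loop is SEK → CHF → KRW → SEK:
SEK 5,627,000.00 ÷ 10.238 = CHF 549,619.07
CHF 549,619.07 × 1437.7 = KRW 790,187,332
KRW 790,187,332 ÷ 136.48 = SEK 5,789,766.50
Profit = SEK 5,789,766.50 − SEK 5,627,000.00

Profit: SEK 162,766.50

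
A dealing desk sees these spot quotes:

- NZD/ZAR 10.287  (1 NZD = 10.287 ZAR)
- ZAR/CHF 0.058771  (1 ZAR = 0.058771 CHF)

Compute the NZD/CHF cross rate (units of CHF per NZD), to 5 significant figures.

NZD/CHF = 0.60458

1 NZD × 10.287 = 10.287 ZAR
10.287 ZAR × 0.058771 = 0.604577 CHF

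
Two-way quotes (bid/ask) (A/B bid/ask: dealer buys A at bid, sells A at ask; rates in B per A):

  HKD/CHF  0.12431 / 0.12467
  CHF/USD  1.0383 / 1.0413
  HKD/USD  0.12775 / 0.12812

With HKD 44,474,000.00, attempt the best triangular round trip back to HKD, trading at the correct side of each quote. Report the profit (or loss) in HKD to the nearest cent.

Best loop HKD → CHF → USD → HKD:
HKD 44,474,000.00 × 0.12431 (sell HKD at bid) = CHF 5,528,562.94
CHF 5,528,562.94 × 1.0383 (sell CHF at bid) = USD 5,740,306.90
USD 5,740,306.90 ÷ 0.12812 (buy HKD at ask) = HKD 44,804,143.78

Net profit: HKD 330,143.78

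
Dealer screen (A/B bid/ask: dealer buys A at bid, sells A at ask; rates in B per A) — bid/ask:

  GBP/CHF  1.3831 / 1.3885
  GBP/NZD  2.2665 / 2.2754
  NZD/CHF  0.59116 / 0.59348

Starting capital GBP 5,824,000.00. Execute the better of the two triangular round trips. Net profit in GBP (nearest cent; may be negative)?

Net profit: GBP 141,009.04

Best loop GBP → CHF → NZD → GBP:
GBP 5,824,000.00 × 1.3831 (sell GBP at bid) = CHF 8,055,174.40
CHF 8,055,174.40 ÷ 0.59348 (buy NZD at ask) = NZD 13,572,781.56
NZD 13,572,781.56 ÷ 2.2754 (buy GBP at ask) = GBP 5,965,009.04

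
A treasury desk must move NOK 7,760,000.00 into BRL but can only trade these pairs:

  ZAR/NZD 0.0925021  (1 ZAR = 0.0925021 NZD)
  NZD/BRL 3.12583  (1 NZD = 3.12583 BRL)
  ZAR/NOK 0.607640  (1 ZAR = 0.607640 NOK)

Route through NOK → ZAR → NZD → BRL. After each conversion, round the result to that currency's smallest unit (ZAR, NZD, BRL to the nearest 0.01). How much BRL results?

NOK 7,760,000.00 ÷ 0.607640 = ZAR 12,770,719.50
ZAR 12,770,719.50 × 0.0925021 = NZD 1,181,318.37
NZD 1,181,318.37 × 3.12583 = BRL 3,692,600.40

BRL 3,692,600.40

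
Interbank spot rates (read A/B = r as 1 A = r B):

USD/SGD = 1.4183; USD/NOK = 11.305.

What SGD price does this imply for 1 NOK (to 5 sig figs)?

1 NOK ÷ 11.305 = 0.0884564 USD
0.0884564 USD × 1.4183 = 0.125458 SGD

NOK/SGD = 0.12546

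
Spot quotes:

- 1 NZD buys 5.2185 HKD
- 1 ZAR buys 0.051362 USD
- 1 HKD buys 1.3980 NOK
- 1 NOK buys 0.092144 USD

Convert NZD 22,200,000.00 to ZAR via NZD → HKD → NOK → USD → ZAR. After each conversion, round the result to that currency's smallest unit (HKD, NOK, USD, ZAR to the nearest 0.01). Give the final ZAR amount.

ZAR 290,556,749.54

NZD 22,200,000.00 × 5.2185 = HKD 115,850,700.00
HKD 115,850,700.00 × 1.3980 = NOK 161,959,278.60
NOK 161,959,278.60 × 0.092144 = USD 14,923,575.77
USD 14,923,575.77 ÷ 0.051362 = ZAR 290,556,749.54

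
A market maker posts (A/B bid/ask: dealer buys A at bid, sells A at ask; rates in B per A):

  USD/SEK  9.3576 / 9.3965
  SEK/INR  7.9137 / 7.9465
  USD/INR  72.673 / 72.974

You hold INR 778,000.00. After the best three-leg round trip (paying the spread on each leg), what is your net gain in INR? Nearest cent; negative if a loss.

Net profit: INR 11,506.13

Best loop INR → USD → SEK → INR:
INR 778,000.00 ÷ 72.974 (buy USD at ask) = USD 10,661.33
USD 10,661.33 × 9.3576 (sell USD at bid) = SEK 99,764.48
SEK 99,764.48 × 7.9137 (sell SEK at bid) = INR 789,506.13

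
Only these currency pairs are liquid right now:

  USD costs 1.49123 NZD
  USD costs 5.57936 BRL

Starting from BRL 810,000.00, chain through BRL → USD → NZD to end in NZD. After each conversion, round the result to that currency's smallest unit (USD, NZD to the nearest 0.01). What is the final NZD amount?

NZD 216,493.70

BRL 810,000.00 ÷ 5.57936 = USD 145,177.94
USD 145,177.94 × 1.49123 = NZD 216,493.70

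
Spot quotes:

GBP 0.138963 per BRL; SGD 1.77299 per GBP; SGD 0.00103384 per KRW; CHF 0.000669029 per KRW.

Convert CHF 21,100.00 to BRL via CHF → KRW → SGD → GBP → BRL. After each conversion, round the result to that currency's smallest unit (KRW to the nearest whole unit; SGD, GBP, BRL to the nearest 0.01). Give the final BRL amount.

CHF 21,100.00 ÷ 0.000669029 = KRW 31,538,244
KRW 31,538,244 × 0.00103384 = SGD 32,605.50
SGD 32,605.50 ÷ 1.77299 = GBP 18,390.12
GBP 18,390.12 ÷ 0.138963 = BRL 132,338.25

BRL 132,338.25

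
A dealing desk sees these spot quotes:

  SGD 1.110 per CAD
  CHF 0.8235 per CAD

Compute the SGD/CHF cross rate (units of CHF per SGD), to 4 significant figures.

SGD/CHF = 0.7419

1 SGD ÷ 1.110 = 0.900901 CAD
0.900901 CAD × 0.8235 = 0.741892 CHF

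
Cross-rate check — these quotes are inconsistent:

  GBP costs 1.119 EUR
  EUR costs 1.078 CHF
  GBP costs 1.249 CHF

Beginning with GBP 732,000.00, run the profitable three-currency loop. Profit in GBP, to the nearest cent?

Profit: GBP 25,922.28

Profitable loop is GBP → CHF → EUR → GBP:
GBP 732,000.00 × 1.249 = CHF 914,268.00
CHF 914,268.00 ÷ 1.078 = EUR 848,115.03
EUR 848,115.03 ÷ 1.119 = GBP 757,922.28
Profit = GBP 757,922.28 − GBP 732,000.00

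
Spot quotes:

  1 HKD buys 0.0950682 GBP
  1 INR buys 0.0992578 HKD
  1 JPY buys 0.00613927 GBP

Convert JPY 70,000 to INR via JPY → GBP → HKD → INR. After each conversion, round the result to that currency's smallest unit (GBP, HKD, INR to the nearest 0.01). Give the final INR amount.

INR 45,542.42

JPY 70,000 × 0.00613927 = GBP 429.75
GBP 429.75 ÷ 0.0950682 = HKD 4,520.44
HKD 4,520.44 ÷ 0.0992578 = INR 45,542.42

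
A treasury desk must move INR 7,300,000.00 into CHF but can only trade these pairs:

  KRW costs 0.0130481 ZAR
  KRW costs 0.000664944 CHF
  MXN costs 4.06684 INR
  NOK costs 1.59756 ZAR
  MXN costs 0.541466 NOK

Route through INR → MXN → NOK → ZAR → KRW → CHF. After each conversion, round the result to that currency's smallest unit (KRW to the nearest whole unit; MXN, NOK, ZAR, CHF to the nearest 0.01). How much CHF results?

INR 7,300,000.00 ÷ 4.06684 = MXN 1,795,005.46
MXN 1,795,005.46 × 0.541466 = NOK 971,934.43
NOK 971,934.43 × 1.59756 = ZAR 1,552,723.57
ZAR 1,552,723.57 ÷ 0.0130481 = KRW 118,999,975
KRW 118,999,975 × 0.000664944 = CHF 79,128.32

CHF 79,128.32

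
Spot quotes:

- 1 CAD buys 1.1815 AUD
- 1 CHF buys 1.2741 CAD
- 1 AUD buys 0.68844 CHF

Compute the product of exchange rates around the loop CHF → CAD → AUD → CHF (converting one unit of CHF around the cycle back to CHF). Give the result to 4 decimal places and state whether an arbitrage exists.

Around CHF → CAD → AUD → CHF: 1 × 1.2741 × 1.1815 × 0.68844 = 1.036343
Product > 1; profitable direction is CHF → CAD → AUD → CHF.

1.0363 (arbitrage exists)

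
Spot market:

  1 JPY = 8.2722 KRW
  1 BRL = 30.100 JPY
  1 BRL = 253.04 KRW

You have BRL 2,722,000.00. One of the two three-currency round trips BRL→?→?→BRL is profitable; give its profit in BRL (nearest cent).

Profit: BRL 44,239.50

Profitable loop is BRL → KRW → JPY → BRL:
BRL 2,722,000.00 × 253.04 = KRW 688,774,880
KRW 688,774,880 ÷ 8.2722 = JPY 83,263,809
JPY 83,263,809 ÷ 30.100 = BRL 2,766,239.50
Profit = BRL 2,766,239.50 − BRL 2,722,000.00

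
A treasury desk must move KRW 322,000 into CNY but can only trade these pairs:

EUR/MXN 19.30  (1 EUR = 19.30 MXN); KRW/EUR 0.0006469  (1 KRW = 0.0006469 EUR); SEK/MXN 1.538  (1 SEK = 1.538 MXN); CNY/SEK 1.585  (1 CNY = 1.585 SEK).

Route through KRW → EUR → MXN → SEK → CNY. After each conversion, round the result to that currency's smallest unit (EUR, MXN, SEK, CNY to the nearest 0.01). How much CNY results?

KRW 322,000 × 0.0006469 = EUR 208.30
EUR 208.30 × 19.30 = MXN 4,020.19
MXN 4,020.19 ÷ 1.538 = SEK 2,613.91
SEK 2,613.91 ÷ 1.585 = CNY 1,649.15

CNY 1,649.15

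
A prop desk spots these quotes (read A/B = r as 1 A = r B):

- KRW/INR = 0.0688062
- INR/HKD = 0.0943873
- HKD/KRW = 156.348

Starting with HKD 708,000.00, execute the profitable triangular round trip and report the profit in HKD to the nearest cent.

Profitable loop is HKD → KRW → INR → HKD:
HKD 708,000.00 × 156.348 = KRW 110,694,384
KRW 110,694,384 × 0.0688062 = INR 7,616,459.92
INR 7,616,459.92 × 0.0943873 = HKD 718,897.09
Profit = HKD 718,897.09 − HKD 708,000.00

Profit: HKD 10,897.09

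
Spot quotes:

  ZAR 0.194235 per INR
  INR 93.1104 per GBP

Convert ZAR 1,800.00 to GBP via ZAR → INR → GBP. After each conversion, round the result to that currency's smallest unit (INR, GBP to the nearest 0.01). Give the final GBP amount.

GBP 99.53

ZAR 1,800.00 ÷ 0.194235 = INR 9,267.12
INR 9,267.12 ÷ 93.1104 = GBP 99.53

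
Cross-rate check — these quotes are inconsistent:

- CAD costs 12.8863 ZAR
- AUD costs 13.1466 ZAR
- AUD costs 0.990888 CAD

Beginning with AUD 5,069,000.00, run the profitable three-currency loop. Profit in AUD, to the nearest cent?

Profit: AUD 149,947.57

Profitable loop is AUD → ZAR → CAD → AUD:
AUD 5,069,000.00 × 13.1466 = ZAR 66,640,115.40
ZAR 66,640,115.40 ÷ 12.8863 = CAD 5,171,392.52
CAD 5,171,392.52 ÷ 0.990888 = AUD 5,218,947.57
Profit = AUD 5,218,947.57 − AUD 5,069,000.00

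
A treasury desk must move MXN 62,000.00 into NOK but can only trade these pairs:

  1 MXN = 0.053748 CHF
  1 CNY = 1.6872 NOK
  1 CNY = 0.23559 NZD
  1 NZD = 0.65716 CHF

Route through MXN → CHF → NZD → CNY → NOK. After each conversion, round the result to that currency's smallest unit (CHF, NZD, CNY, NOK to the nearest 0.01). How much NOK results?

NOK 36,315.58

MXN 62,000.00 × 0.053748 = CHF 3,332.38
CHF 3,332.38 ÷ 0.65716 = NZD 5,070.88
NZD 5,070.88 ÷ 0.23559 = CNY 21,524.17
CNY 21,524.17 × 1.6872 = NOK 36,315.58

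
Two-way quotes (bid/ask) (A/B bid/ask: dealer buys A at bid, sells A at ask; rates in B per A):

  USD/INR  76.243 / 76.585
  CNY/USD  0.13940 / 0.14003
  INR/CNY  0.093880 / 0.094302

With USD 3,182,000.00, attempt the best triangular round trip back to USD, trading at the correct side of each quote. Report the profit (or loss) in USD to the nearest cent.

Best loop USD → INR → CNY → USD:
USD 3,182,000.00 × 76.243 (sell USD at bid) = INR 242,605,226.00
INR 242,605,226.00 × 0.093880 (sell INR at bid) = CNY 22,775,778.62
CNY 22,775,778.62 × 0.13940 (sell CNY at bid) = USD 3,174,943.54

Net result: USD -7,056.46 (no profitable arbitrage after spreads)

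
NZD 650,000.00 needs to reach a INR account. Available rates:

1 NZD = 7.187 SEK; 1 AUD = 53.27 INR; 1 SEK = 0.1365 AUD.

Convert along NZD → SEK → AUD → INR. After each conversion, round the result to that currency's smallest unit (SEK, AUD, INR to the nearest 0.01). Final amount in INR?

INR 33,968,498.72

NZD 650,000.00 × 7.187 = SEK 4,671,550.00
SEK 4,671,550.00 × 0.1365 = AUD 637,666.58
AUD 637,666.58 × 53.27 = INR 33,968,498.72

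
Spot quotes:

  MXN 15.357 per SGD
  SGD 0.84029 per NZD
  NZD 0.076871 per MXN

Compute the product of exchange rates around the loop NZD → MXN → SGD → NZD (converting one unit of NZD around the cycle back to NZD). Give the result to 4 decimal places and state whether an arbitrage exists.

1.0081 (arbitrage exists)

Around NZD → MXN → SGD → NZD: 1 ÷ 0.076871 ÷ 15.357 ÷ 0.84029 = 1.008096
Product > 1; profitable direction is NZD → MXN → SGD → NZD.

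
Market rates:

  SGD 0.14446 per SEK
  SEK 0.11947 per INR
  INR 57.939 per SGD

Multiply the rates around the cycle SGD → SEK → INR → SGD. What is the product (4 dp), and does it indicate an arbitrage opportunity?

Around SGD → SEK → INR → SGD: 1 ÷ 0.14446 ÷ 0.11947 ÷ 57.939 = 1.000052
Product ≈ 1 (deviation 0.005%, within rounding noise).

1.0001 (no arbitrage)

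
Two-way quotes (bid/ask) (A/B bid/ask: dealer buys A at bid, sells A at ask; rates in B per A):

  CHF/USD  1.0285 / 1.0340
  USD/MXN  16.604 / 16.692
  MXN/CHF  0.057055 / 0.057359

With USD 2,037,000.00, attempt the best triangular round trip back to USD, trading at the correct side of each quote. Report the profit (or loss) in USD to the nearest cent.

Net profit: USD 20,598.07

Best loop USD → CHF → MXN → USD:
USD 2,037,000.00 ÷ 1.0340 (buy CHF at ask) = CHF 1,970,019.34
CHF 1,970,019.34 ÷ 0.057359 (buy MXN at ask) = MXN 34,345,426.91
MXN 34,345,426.91 ÷ 16.692 (buy USD at ask) = USD 2,057,598.07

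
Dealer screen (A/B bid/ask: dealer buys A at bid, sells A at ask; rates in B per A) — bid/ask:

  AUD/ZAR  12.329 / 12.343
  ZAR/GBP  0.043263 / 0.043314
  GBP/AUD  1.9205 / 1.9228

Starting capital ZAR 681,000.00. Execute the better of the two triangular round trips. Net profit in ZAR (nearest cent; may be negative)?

Net profit: ZAR 16,599.09

Best loop ZAR → GBP → AUD → ZAR:
ZAR 681,000.00 × 0.043263 (sell ZAR at bid) = GBP 29,462.10
GBP 29,462.10 × 1.9205 (sell GBP at bid) = AUD 56,581.97
AUD 56,581.97 × 12.329 (sell AUD at bid) = ZAR 697,599.09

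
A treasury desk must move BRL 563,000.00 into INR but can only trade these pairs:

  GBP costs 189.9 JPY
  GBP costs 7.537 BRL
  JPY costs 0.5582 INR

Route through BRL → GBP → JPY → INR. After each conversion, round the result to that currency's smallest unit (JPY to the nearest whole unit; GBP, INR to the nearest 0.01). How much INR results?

BRL 563,000.00 ÷ 7.537 = GBP 74,698.16
GBP 74,698.16 × 189.9 = JPY 14,185,181
JPY 14,185,181 × 0.5582 = INR 7,918,168.03

INR 7,918,168.03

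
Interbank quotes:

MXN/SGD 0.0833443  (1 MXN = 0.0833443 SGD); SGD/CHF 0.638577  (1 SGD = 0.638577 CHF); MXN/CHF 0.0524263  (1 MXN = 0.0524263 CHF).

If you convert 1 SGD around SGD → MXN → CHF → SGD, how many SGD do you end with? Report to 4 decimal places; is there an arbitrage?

Around SGD → MXN → CHF → SGD: 1 ÷ 0.0833443 × 0.0524263 ÷ 0.638577 = 0.985054
Product < 1; profitable direction is SGD → CHF → MXN → SGD.

0.9851 (arbitrage exists)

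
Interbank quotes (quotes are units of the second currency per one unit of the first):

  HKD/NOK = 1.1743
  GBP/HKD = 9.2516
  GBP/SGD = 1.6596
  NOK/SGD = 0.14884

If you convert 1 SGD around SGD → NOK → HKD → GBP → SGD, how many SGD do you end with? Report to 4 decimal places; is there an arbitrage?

1.0263 (arbitrage exists)

Around SGD → NOK → HKD → GBP → SGD: 1 ÷ 0.14884 ÷ 1.1743 ÷ 9.2516 × 1.6596 = 1.026332
Product > 1; profitable direction is SGD → NOK → HKD → GBP → SGD.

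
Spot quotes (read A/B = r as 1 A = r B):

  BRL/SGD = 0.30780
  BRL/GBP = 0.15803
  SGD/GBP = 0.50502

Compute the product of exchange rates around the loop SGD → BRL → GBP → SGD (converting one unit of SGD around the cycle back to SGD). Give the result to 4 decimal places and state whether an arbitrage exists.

1.0166 (arbitrage exists)

Around SGD → BRL → GBP → SGD: 1 ÷ 0.30780 × 0.15803 ÷ 0.50502 = 1.016629
Product > 1; profitable direction is SGD → BRL → GBP → SGD.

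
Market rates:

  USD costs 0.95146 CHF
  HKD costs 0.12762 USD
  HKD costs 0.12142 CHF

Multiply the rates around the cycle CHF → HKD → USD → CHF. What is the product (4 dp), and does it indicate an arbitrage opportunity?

1.0000 (no arbitrage)

Around CHF → HKD → USD → CHF: 1 ÷ 0.12142 × 0.12762 × 0.95146 = 1.000044
Product ≈ 1 (deviation 0.004%, within rounding noise).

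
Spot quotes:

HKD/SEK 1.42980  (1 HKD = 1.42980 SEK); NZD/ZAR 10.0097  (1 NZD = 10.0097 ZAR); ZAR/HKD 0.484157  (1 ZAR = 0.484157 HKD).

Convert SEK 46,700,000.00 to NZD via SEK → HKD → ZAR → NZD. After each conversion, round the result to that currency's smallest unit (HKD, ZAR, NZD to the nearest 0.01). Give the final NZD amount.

SEK 46,700,000.00 ÷ 1.42980 = HKD 32,661,910.76
HKD 32,661,910.76 ÷ 0.484157 = ZAR 67,461,403.55
ZAR 67,461,403.55 ÷ 10.0097 = NZD 6,739,602.94

NZD 6,739,602.94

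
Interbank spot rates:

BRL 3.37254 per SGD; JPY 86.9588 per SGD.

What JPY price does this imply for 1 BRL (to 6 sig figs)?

BRL/JPY = 25.7844

1 BRL ÷ 3.37254 = 0.296512 SGD
0.296512 SGD × 86.9588 = 25.7844 JPY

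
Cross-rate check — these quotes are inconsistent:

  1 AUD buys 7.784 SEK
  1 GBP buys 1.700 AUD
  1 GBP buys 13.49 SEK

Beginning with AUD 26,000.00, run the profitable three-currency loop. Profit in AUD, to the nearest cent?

Profitable loop is AUD → GBP → SEK → AUD:
AUD 26,000.00 ÷ 1.700 = GBP 15,294.12
GBP 15,294.12 × 13.49 = SEK 206,317.65
SEK 206,317.65 ÷ 7.784 = AUD 26,505.35
Profit = AUD 26,505.35 − AUD 26,000.00

Profit: AUD 505.35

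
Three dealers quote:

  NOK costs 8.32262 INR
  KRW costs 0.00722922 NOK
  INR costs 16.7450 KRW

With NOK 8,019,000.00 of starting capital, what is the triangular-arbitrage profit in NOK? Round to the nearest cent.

Profitable loop is NOK → INR → KRW → NOK:
NOK 8,019,000.00 × 8.32262 = INR 66,739,089.78
INR 66,739,089.78 × 16.7450 = KRW 1,117,546,058
KRW 1,117,546,058 × 0.00722922 = NOK 8,078,986.32
Profit = NOK 8,078,986.32 − NOK 8,019,000.00

Profit: NOK 59,986.32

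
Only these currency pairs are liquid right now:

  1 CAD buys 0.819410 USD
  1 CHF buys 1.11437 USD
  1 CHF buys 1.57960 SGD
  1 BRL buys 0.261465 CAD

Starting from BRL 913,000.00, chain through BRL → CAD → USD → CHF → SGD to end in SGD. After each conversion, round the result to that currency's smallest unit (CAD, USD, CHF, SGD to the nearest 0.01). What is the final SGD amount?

BRL 913,000.00 × 0.261465 = CAD 238,717.55
CAD 238,717.55 × 0.819410 = USD 195,607.55
USD 195,607.55 ÷ 1.11437 = CHF 175,531.96
CHF 175,531.96 × 1.57960 = SGD 277,270.28

SGD 277,270.28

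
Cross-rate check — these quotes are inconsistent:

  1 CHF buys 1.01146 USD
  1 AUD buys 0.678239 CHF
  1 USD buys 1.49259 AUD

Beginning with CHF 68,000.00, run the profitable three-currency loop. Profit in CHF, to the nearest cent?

Profitable loop is CHF → USD → AUD → CHF:
CHF 68,000.00 × 1.01146 = USD 68,779.28
USD 68,779.28 × 1.49259 = AUD 102,659.27
AUD 102,659.27 × 0.678239 = CHF 69,627.52
Profit = CHF 69,627.52 − CHF 68,000.00

Profit: CHF 1,627.52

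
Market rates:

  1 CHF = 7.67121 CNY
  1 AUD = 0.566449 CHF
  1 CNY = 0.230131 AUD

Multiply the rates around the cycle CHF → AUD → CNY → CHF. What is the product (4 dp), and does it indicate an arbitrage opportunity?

Around CHF → AUD → CNY → CHF: 1 ÷ 0.566449 ÷ 0.230131 ÷ 7.67121 = 1.000000
Product ≈ 1 (deviation 0.000%, within rounding noise).

1.0000 (no arbitrage)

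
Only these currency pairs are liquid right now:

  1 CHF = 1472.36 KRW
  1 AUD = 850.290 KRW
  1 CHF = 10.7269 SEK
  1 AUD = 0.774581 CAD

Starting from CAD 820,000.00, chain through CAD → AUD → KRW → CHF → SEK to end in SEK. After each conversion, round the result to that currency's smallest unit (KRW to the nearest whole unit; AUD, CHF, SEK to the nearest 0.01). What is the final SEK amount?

CAD 820,000.00 ÷ 0.774581 = AUD 1,058,636.86
AUD 1,058,636.86 × 850.290 = KRW 900,148,336
KRW 900,148,336 ÷ 1472.36 = CHF 611,364.30
CHF 611,364.30 × 10.7269 = SEK 6,558,043.71

SEK 6,558,043.71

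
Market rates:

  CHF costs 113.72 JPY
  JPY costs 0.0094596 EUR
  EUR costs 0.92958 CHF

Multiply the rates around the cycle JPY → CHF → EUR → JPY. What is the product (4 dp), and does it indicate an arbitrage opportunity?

Around JPY → CHF → EUR → JPY: 1 ÷ 113.72 ÷ 0.92958 ÷ 0.0094596 = 1.000008
Product ≈ 1 (deviation 0.001%, within rounding noise).

1.0000 (no arbitrage)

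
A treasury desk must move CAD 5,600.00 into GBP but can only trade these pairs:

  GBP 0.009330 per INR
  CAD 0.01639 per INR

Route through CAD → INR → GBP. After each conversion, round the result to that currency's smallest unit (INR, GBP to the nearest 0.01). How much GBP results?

GBP 3,187.80

CAD 5,600.00 ÷ 0.01639 = INR 341,671.75
INR 341,671.75 × 0.009330 = GBP 3,187.80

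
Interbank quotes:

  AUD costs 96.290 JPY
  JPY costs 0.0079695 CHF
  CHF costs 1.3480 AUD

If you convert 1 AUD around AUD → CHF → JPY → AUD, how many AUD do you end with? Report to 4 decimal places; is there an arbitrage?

Around AUD → CHF → JPY → AUD: 1 ÷ 1.3480 ÷ 0.0079695 ÷ 96.290 = 0.966714
Product < 1; profitable direction is AUD → JPY → CHF → AUD.

0.9667 (arbitrage exists)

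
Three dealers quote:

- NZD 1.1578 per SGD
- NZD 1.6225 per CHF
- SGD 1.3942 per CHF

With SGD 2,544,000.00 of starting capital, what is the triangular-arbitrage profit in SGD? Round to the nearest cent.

Profit: SGD 13,073.37

Profitable loop is SGD → CHF → NZD → SGD:
SGD 2,544,000.00 ÷ 1.3942 = CHF 1,824,702.34
CHF 1,824,702.34 × 1.6225 = NZD 2,960,579.54
NZD 2,960,579.54 ÷ 1.1578 = SGD 2,557,073.37
Profit = SGD 2,557,073.37 − SGD 2,544,000.00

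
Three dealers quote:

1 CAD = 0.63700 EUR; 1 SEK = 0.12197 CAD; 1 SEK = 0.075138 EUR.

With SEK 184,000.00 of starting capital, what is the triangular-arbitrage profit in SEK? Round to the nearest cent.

Profit: SEK 6,261.38

Profitable loop is SEK → CAD → EUR → SEK:
SEK 184,000.00 × 0.12197 = CAD 22,442.48
CAD 22,442.48 × 0.63700 = EUR 14,295.86
EUR 14,295.86 ÷ 0.075138 = SEK 190,261.38
Profit = SEK 190,261.38 − SEK 184,000.00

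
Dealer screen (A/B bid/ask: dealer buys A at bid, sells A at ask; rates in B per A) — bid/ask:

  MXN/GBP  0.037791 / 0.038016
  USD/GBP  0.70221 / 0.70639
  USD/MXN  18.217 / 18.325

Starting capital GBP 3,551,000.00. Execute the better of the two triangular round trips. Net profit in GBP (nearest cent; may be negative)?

Net profit: GBP 28,375.65

Best loop GBP → MXN → USD → GBP:
GBP 3,551,000.00 ÷ 0.038016 (buy MXN at ask) = MXN 93,408,038.72
MXN 93,408,038.72 ÷ 18.325 (buy USD at ask) = USD 5,097,300.89
USD 5,097,300.89 × 0.70221 (sell USD at bid) = GBP 3,579,375.65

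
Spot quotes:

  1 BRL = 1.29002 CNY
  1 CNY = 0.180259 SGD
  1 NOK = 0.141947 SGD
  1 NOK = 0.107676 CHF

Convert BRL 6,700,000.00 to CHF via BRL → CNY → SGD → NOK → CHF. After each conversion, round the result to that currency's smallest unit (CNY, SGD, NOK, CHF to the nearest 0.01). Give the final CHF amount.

BRL 6,700,000.00 × 1.29002 = CNY 8,643,134.00
CNY 8,643,134.00 × 0.180259 = SGD 1,558,002.69
SGD 1,558,002.69 ÷ 0.141947 = NOK 10,975,946.59
NOK 10,975,946.59 × 0.107676 = CHF 1,181,846.03

CHF 1,181,846.03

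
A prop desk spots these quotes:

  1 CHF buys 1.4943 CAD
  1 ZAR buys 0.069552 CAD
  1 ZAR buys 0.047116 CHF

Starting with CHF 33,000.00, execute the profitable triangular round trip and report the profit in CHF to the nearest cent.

Profitable loop is CHF → CAD → ZAR → CHF:
CHF 33,000.00 × 1.4943 = CAD 49,311.90
CAD 49,311.90 ÷ 0.069552 = ZAR 708,993.27
ZAR 708,993.27 × 0.047116 = CHF 33,404.93
Profit = CHF 33,404.93 − CHF 33,000.00

Profit: CHF 404.93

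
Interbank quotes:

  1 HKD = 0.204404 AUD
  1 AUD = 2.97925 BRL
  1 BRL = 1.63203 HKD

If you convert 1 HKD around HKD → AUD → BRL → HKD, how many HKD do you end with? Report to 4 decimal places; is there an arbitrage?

Around HKD → AUD → BRL → HKD: 1 × 0.204404 × 2.97925 × 1.63203 = 0.993858
Product < 1; profitable direction is HKD → BRL → AUD → HKD.

0.9939 (arbitrage exists)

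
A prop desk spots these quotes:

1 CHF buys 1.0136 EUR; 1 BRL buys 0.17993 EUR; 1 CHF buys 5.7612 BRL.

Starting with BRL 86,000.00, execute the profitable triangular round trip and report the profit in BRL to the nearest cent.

Profit: BRL 1,952.54

Profitable loop is BRL → EUR → CHF → BRL:
BRL 86,000.00 × 0.17993 = EUR 15,473.98
EUR 15,473.98 ÷ 1.0136 = CHF 15,266.36
CHF 15,266.36 × 5.7612 = BRL 87,952.54
Profit = BRL 87,952.54 − BRL 86,000.00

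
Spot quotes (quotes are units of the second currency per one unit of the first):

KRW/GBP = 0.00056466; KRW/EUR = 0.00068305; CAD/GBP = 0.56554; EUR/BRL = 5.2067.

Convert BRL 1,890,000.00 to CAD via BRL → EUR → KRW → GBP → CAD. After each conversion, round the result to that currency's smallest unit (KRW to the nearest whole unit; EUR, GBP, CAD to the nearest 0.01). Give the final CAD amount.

CAD 530,603.90

BRL 1,890,000.00 ÷ 5.2067 = EUR 362,993.83
EUR 362,993.83 ÷ 0.00068305 = KRW 531,430,832
KRW 531,430,832 × 0.00056466 = GBP 300,077.73
GBP 300,077.73 ÷ 0.56554 = CAD 530,603.90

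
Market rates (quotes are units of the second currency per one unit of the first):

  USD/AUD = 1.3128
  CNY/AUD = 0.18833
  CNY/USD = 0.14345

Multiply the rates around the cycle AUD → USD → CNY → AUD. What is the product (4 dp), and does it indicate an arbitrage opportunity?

1.0000 (no arbitrage)

Around AUD → USD → CNY → AUD: 1 ÷ 1.3128 ÷ 0.14345 × 0.18833 = 1.000047
Product ≈ 1 (deviation 0.005%, within rounding noise).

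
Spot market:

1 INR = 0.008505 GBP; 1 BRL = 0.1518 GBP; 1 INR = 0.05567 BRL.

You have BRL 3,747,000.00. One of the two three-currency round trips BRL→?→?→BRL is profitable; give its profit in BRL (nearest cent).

Profitable loop is BRL → INR → GBP → BRL:
BRL 3,747,000.00 ÷ 0.05567 = INR 67,307,346.87
INR 67,307,346.87 × 0.008505 = GBP 572,448.99
GBP 572,448.99 ÷ 0.1518 = BRL 3,771,073.68
Profit = BRL 3,771,073.68 − BRL 3,747,000.00

Profit: BRL 24,073.68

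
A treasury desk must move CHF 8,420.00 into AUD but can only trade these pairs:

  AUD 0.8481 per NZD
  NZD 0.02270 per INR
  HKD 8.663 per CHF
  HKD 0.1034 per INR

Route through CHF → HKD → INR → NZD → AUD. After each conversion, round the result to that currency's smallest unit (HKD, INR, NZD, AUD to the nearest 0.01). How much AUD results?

CHF 8,420.00 × 8.663 = HKD 72,942.46
HKD 72,942.46 ÷ 0.1034 = INR 705,439.65
INR 705,439.65 × 0.02270 = NZD 16,013.48
NZD 16,013.48 × 0.8481 = AUD 13,581.03

AUD 13,581.03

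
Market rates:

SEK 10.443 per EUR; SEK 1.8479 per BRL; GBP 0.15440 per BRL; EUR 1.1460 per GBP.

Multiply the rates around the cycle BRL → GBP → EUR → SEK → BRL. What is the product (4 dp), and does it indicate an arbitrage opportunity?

1.0000 (no arbitrage)

Around BRL → GBP → EUR → SEK → BRL: 1 × 0.15440 × 1.1460 × 10.443 ÷ 1.8479 = 0.999951
Product ≈ 1 (deviation 0.005%, within rounding noise).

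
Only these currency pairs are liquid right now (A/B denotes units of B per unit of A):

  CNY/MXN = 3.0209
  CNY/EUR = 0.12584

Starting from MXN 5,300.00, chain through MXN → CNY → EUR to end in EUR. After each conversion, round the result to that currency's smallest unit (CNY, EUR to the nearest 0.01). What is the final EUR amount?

MXN 5,300.00 ÷ 3.0209 = CNY 1,754.44
CNY 1,754.44 × 0.12584 = EUR 220.78

EUR 220.78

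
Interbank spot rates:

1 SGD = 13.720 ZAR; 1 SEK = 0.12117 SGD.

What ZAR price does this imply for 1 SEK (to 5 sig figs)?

1 SEK × 0.12117 = 0.12117 SGD
0.12117 SGD × 13.720 = 1.66245 ZAR

SEK/ZAR = 1.6625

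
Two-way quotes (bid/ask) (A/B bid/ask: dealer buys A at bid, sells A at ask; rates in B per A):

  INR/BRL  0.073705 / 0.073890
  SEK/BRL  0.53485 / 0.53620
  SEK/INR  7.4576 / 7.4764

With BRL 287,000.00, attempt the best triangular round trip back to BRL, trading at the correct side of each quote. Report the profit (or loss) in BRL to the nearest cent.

Net profit: BRL 7,205.73

Best loop BRL → SEK → INR → BRL:
BRL 287,000.00 ÷ 0.53620 (buy SEK at ask) = SEK 535,248.04
SEK 535,248.04 × 7.4576 (sell SEK at bid) = INR 3,991,665.80
INR 3,991,665.80 × 0.073705 (sell INR at bid) = BRL 294,205.73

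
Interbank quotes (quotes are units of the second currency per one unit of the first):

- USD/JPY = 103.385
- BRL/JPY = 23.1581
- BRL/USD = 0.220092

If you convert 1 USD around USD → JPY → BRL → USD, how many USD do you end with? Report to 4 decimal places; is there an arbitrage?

0.9826 (arbitrage exists)

Around USD → JPY → BRL → USD: 1 × 103.385 ÷ 23.1581 × 0.220092 = 0.982560
Product < 1; profitable direction is USD → BRL → JPY → USD.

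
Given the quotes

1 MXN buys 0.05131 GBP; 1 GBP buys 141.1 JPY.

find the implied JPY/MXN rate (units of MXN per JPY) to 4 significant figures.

1 JPY ÷ 141.1 = 0.00708717 GBP
0.00708717 GBP ÷ 0.05131 = 0.138125 MXN

JPY/MXN = 0.1381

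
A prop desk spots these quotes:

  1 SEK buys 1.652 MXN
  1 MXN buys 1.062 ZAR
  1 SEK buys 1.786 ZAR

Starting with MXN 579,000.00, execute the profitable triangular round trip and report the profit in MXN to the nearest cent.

Profitable loop is MXN → SEK → ZAR → MXN:
MXN 579,000.00 ÷ 1.652 = SEK 350,484.26
SEK 350,484.26 × 1.786 = ZAR 625,964.89
ZAR 625,964.89 ÷ 1.062 = MXN 589,420.80
Profit = MXN 589,420.80 − MXN 579,000.00

Profit: MXN 10,420.80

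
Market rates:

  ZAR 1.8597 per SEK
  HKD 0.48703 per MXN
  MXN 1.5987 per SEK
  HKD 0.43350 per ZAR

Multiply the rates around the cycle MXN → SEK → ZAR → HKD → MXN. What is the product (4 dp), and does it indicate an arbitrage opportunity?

Around MXN → SEK → ZAR → HKD → MXN: 1 ÷ 1.5987 × 1.8597 × 0.43350 ÷ 0.48703 = 1.035403
Product > 1; profitable direction is MXN → SEK → ZAR → HKD → MXN.

1.0354 (arbitrage exists)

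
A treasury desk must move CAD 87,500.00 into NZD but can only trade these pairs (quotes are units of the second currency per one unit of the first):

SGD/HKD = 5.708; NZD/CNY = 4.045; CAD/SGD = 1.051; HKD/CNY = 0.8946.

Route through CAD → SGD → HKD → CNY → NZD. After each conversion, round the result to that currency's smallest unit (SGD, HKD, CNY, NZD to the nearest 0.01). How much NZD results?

CAD 87,500.00 × 1.051 = SGD 91,962.50
SGD 91,962.50 × 5.708 = HKD 524,921.95
HKD 524,921.95 × 0.8946 = CNY 469,595.18
CNY 469,595.18 ÷ 4.045 = NZD 116,092.75

NZD 116,092.75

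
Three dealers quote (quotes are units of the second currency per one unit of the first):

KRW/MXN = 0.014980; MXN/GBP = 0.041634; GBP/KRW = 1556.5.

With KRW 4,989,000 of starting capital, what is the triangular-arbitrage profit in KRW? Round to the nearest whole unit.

Profitable loop is KRW → GBP → MXN → KRW:
KRW 4,989,000 ÷ 1556.5 = GBP 3,205.27
GBP 3,205.27 ÷ 0.041634 = MXN 76,986.80
MXN 76,986.80 ÷ 0.014980 = KRW 5,139,305
Profit = KRW 5,139,305 − KRW 4,989,000

Profit: KRW 150,305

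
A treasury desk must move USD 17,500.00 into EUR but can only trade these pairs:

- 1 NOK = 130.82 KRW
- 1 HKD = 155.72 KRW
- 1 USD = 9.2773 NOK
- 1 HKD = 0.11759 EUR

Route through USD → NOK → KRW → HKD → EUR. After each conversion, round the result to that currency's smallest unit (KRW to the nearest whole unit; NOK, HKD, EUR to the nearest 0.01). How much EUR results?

USD 17,500.00 × 9.2773 = NOK 162,352.75
NOK 162,352.75 × 130.82 = KRW 21,238,987
KRW 21,238,987 ÷ 155.72 = HKD 136,392.16
HKD 136,392.16 × 0.11759 = EUR 16,038.35

EUR 16,038.35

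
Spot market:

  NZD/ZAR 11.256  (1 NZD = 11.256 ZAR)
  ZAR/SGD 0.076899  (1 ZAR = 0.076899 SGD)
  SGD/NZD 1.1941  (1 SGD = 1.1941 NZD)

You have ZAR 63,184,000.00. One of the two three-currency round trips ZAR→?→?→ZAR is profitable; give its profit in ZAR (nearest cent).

Profitable loop is ZAR → SGD → NZD → ZAR:
ZAR 63,184,000.00 × 0.076899 = SGD 4,858,786.42
SGD 4,858,786.42 × 1.1941 = NZD 5,801,876.86
NZD 5,801,876.86 × 11.256 = ZAR 65,305,925.93
Profit = ZAR 65,305,925.93 − ZAR 63,184,000.00

Profit: ZAR 2,121,925.93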